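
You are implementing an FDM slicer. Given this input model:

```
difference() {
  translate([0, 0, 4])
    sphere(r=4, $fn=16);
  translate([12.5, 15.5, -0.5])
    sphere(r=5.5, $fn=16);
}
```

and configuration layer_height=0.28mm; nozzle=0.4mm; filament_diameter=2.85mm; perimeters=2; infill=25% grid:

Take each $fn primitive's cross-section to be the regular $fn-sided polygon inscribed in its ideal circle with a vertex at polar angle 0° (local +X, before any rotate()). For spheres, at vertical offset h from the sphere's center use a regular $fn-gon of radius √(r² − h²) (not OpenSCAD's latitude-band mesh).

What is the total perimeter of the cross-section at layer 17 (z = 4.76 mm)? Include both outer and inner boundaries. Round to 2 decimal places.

24.52 mm

At z = 4.76 mm: the sphere: section is a regular 16-gon, circumradius = √(r²−h²) = √(4²−0.76²) = 3.927 (perimeter = 2·16·3.927·sin(180°/16) = 24.52 mm); the sphere at (12.5, 15.5): section is a regular 16-gon, circumradius = √(r²−h²) = √(5.5²−5.26²) = 1.607 (perimeter = 2·16·1.607·sin(180°/16) = 10.03 mm); Taking the first minus the rest: starting from the r=4 sphere, the r=5.5 sphere at (12.5, 15.5) misses the remaining region (no effect) — boundary = 24.52 mm. Overall, the cross-section is a single solid region. Total boundary length (outer) = 24.52 mm.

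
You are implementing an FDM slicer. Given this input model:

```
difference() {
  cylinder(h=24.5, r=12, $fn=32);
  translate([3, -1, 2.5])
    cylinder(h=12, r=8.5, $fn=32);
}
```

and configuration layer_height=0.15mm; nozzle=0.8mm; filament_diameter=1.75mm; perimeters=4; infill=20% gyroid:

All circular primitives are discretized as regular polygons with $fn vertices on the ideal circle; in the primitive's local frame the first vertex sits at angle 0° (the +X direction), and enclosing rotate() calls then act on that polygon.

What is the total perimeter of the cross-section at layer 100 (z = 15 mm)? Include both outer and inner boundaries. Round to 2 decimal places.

At z = 15 mm: the cylinder: section is a regular 32-gon, circumradius r=12 (perimeter = 2·32·12.000·sin(180°/32) = 75.28 mm); the cylinder at (3, -1) is absent (z outside [2.5, 14.5]); Subtracting the remaining from the first: none of the subtracted shapes is present at this height, so the r=12 cylinder is unchanged — boundary = 75.28 mm. Overall, the cross-section is a single solid region. Total boundary length (outer) = 75.28 mm.

75.28 mm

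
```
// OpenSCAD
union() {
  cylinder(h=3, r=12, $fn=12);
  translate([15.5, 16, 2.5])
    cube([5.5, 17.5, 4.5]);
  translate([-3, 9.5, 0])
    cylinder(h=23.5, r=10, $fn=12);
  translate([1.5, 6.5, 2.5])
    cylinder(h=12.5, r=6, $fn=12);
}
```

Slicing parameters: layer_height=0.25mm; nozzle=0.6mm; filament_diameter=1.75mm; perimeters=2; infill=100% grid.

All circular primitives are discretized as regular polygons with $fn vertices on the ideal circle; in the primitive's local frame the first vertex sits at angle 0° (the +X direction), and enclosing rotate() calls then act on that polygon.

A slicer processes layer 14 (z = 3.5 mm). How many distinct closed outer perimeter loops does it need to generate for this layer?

2

At z = 3.5 mm: the cylinder is absent (z outside [0, 3]); the cube at (15.5, 16) (footprint 5.5×17.5) is included at this height; the r=10 cylinder at (-3, 9.5) gives a regular 12-gon of circumradius 10 (constant along its height); the r=6 cylinder at (1.5, 6.5) gives a regular 12-gon of circumradius 6 (constant along its height); Taking the union: the regions partially overlap (shared area 96.79 mm²), so overlapping operands fuse into one piece — 2 connected regions. The result has 2 disconnected regions.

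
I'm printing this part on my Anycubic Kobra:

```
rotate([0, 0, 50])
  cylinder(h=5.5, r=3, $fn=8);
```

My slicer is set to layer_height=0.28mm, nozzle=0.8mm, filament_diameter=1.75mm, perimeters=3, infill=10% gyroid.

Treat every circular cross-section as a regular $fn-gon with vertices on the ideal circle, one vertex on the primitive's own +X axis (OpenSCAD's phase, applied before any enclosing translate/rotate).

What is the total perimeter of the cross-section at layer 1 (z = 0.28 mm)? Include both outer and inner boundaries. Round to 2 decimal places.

At z = 0.28 mm: the cylinder: section is a regular 8-gon, circumradius r=3 (perimeter = 2·8·3.000·sin(180°/8) = 18.37 mm); (rotated 50° about Z; rotation is an isometry so areas/perimeters/island counts are preserved). Overall, the cross-section is a single solid region. Total boundary length (outer) = 18.37 mm.

18.37 mm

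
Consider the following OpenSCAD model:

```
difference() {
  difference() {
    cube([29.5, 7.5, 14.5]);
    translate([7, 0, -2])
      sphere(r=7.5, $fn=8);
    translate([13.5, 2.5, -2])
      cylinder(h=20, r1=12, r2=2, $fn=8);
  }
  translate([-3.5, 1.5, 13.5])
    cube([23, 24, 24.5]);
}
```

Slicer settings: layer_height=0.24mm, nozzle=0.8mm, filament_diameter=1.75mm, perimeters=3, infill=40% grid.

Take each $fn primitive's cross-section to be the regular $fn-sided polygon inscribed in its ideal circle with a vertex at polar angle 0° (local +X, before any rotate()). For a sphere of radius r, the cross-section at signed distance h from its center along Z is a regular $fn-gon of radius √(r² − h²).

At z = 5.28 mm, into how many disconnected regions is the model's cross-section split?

2

At z = 5.28 mm: the cube is present — its section is the full 29.5×7.5 rectangle; the r=7.5 sphere at (7, 0) slices to a regular 8-gon of circumradius 1.803 (√(r²−h²) with h=7.28 from center); the cone at (13.5, 2.5) (r1=12→r2=2) has section circumradius 8.360 here — a regular 8-gon; After the difference (first − rest): starting from the 29.5×7.5 cube, the r=7.5 sphere at (7, 0) partially overlaps it — only the 4.60 mm² overlap (of its 9.20 mm²) is removed, clipping the outline; the cone at (13.5, 2.5) partially overlaps it — only the 108.44 mm² overlap (of its 197.68 mm²) is removed, clipping the outline — 2 connected regions; the cube at (-3.5, 1.5) does not reach this height (z outside [13.5, 38]); Taking the first minus the rest: none of the subtracted shapes is present at this height, so the result so far is unchanged — 2 connected regions. The result has 2 disconnected regions.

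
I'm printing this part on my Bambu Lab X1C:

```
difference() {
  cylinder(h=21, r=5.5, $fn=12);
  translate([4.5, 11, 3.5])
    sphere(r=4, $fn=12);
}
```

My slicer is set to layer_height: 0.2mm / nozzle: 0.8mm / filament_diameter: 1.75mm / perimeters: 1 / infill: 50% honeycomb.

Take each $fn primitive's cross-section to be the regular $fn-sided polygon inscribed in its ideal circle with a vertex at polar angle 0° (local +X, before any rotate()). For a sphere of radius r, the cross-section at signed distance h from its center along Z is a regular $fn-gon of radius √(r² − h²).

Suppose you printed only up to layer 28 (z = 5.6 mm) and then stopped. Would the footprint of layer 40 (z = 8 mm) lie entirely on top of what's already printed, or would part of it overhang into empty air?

entirely on top

Compare the two slices. At z = 5.6: the r=5.5 cylinder gives a regular 12-gon of circumradius 5.5 (constant along its height) (area = (12/2)·5.500²·sin(360°/12) = 90.75 mm²); the r=4 sphere at (4.5, 11) contributes a regular 12-gon of circumradius √(4²−2.1²) = 3.404 (area = (12/2)·3.404²·sin(360°/12) = 34.77 mm²); After the difference (first − rest): starting from the r=5.5 cylinder (90.75 mm²), the r=4 sphere at (4.5, 11) misses the remaining region (no effect) — area = 90.75 mm². At z = 8: the cylinder: section is a regular 12-gon, circumradius r=5.5 (area = (12/2)·5.500²·sin(360°/12) = 90.75 mm²); the sphere at (4.5, 11) is absent (|z−center|=4.500 > r=4); After the difference (first − rest): none of the subtracted shapes is present at this height, so the r=5.5 cylinder is unchanged — area = 90.75 mm². Checking containment: the cross-section at z = 8 is a subset of the cross-section at z = 5.6.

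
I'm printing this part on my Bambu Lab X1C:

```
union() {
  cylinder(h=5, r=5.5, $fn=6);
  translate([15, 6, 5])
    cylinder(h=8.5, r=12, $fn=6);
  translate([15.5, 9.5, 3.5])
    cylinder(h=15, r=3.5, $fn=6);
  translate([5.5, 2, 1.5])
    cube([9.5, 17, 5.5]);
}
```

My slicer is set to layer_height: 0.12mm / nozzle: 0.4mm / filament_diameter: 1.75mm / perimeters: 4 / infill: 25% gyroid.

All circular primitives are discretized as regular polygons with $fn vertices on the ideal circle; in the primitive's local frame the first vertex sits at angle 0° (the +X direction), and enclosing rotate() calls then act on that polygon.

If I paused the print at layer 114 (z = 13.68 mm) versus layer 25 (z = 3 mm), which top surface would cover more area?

layer 25 (z = 3 mm)

Layer 114 (z = 13.68): the cylinder is not intersected at this z (z outside [0, 5]); the cylinder at (15, 6) does not reach this height (z outside [5, 13.5]); the r=3.5 cylinder at (15.5, 9.5) contributes a regular 6-gon of circumradius 3.5 (area = (6/2)·3.500²·sin(360°/6) = 31.83 mm²); the cube at (5.5, 2) is absent (z outside [1.5, 7]); Merging all regions: only the r=3.5 cylinder at (15.5, 9.5) is present, so the union is just that shape — area = 31.83 mm². So its area = 31.83 mm². Layer 25 (z = 3): the r=5.5 cylinder gives a regular 6-gon of circumradius 5.5 (constant along its height) (area = (6/2)·5.500²·sin(360°/6) = 78.59 mm²); the cylinder at (15, 6) is absent (z outside [5, 13.5]); the cylinder at (15.5, 9.5) does not reach this height (z outside [3.5, 18.5]); the cube at (5.5, 2) is present — its section is the full 9.5×17 rectangle (area 161.50 mm²); Combining (union): the 2 present regions are separate (no shared area or edge), so areas and boundary lengths simply add and each stays a separate island — area = 240.09 mm². So its area = 240.09 mm². Layer 25 is larger (240.09 vs 31.83 mm²).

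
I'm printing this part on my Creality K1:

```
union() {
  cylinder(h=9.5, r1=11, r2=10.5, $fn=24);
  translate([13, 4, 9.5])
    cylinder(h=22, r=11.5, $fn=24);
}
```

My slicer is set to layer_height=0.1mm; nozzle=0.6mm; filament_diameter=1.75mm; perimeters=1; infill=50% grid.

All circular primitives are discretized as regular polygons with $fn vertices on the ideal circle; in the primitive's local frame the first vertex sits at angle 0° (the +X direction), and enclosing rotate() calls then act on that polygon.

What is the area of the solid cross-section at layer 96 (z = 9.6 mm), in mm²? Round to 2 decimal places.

410.75 mm²

At z = 9.6 mm: the cone is absent (z outside [0, 9.5]); the cylinder at (13, 4): section is a regular 24-gon, circumradius r=11.5 (area = (24/2)·11.500²·sin(360°/24) = 410.75 mm²); Merging all regions: only the r=11.5 cylinder at (13, 4) is present, so the union is just that shape — area = 410.75 mm². Overall, the cross-section is a single solid region. Net area = 410.75 mm².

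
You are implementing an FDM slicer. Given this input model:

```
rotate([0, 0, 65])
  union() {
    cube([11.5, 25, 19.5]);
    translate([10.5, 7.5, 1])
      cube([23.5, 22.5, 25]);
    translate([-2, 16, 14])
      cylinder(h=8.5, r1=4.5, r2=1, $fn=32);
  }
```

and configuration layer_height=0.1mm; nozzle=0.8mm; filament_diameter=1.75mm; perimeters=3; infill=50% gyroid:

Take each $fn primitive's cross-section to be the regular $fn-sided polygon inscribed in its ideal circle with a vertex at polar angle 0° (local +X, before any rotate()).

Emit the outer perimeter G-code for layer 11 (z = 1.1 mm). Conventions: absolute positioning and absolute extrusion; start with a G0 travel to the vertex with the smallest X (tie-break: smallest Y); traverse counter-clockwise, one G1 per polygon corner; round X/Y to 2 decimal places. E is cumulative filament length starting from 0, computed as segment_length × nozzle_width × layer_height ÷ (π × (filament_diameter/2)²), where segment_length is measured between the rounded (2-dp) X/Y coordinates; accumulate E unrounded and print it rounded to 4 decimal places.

G0 X-22.75 Y22.19 Z1.10
G1 X-18.22 Y20.08 E0.1662
G1 X-22.66 Y10.57 E0.5153
G1 X0.00 Y0.00 E1.3469
G1 X4.86 Y10.42 E1.7293
G1 X-1.94 Y13.59 E1.9789
G1 X7.57 Y33.98 E2.7272
G1 X-12.82 Y43.49 E3.4755
G1 X-22.75 Y22.19 E4.2571

At z = 1.1 mm: the 11.5×25 cube contributes its full rectangle; the cube at (10.5, 7.5) is present — its section is the full 23.5×22.5 rectangle; the cone at (-2, 16) is not intersected at this z (z outside [14, 22.5]); Taking the union: the regions partially overlap (shared area 17.50 mm²), so overlapping operands fuse into one piece — 1 connected region; (rotated 65° about Z; rotation is an isometry so areas/perimeters/island counts are preserved). The outline is a single polygon with 8 vertices. Extrusion per mm of travel: 0.8 × 0.1 / (π × 0.875²) = 0.033260. Accumulating E over each segment gives final E = 4.2571.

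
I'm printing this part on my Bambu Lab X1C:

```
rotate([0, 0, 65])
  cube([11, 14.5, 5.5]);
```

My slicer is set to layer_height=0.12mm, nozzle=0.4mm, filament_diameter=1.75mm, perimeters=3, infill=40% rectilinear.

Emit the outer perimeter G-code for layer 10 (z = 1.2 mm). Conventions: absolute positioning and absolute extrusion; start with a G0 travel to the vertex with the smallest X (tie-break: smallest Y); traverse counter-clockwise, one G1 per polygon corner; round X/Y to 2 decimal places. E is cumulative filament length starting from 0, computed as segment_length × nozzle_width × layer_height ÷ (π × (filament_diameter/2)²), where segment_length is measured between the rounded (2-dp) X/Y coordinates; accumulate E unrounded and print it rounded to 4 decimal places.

G0 X-13.14 Y6.13 Z1.20
G1 X0.00 Y0.00 E0.2894
G1 X4.65 Y9.97 E0.5089
G1 X-8.49 Y16.10 E0.7982
G1 X-13.14 Y6.13 E1.0178

At z = 1.2 mm: the cube (footprint 11×14.5) is included at this height; (rotated 65° about Z; rotation is an isometry so areas/perimeters/island counts are preserved). The outline is a single polygon with 4 vertices. Extrusion per mm of travel: 0.4 × 0.12 / (π × 0.875²) = 0.019956. Accumulating E over each segment gives final E = 1.0178.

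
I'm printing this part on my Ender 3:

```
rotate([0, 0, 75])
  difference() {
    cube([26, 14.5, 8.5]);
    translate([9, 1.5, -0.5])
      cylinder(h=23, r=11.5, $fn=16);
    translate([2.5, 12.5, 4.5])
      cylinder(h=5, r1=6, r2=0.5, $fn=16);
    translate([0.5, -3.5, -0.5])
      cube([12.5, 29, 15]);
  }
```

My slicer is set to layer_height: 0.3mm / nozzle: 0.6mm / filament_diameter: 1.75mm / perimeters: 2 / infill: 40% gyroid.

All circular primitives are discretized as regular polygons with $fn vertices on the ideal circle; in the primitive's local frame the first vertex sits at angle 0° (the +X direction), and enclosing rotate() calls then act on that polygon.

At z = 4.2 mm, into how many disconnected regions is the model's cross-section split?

2

At z = 4.2 mm: the cube is present — its section is the full 26×14.5 rectangle; the r=11.5 cylinder at (9, 1.5) gives a regular 16-gon of circumradius 11.5 (constant along its height); the cone at (2.5, 12.5) does not reach this height (z outside [4.5, 9.5]); the 12.5×29 cube at (0.5, -3.5) contributes its full rectangle; After the difference (first − rest): starting from the 26×14.5 cube, the r=11.5 cylinder at (9, 1.5) partially overlaps it — only the 221.91 mm² overlap (of its 404.88 mm²) is removed, clipping the outline; the 12.5×29 cube at (0.5, -3.5) partially overlaps it — only the 31.53 mm² overlap (of its 362.50 mm²) is removed, clipping the outline — 2 connected regions; (whole slice rotated 75° about Z — lengths, areas and connectivity unchanged). The result has 2 disconnected regions.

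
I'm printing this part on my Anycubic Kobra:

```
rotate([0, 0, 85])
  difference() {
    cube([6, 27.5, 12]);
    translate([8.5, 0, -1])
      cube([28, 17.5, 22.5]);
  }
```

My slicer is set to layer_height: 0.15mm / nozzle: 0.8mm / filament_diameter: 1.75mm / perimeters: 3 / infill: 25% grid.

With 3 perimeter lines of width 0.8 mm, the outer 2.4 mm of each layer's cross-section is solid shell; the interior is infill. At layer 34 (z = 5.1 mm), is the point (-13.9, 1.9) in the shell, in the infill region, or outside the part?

shell

At z = 5.1 mm: the cube (footprint 6×27.5) is included at this height; the 28×17.5 cube at (8.5, 0) contributes its full rectangle; After the difference (first − rest): starting from the 6×27.5 cube, the 28×17.5 cube at (8.5, 0) misses the remaining region (no effect) — 1 connected region; (whole slice rotated 85° about Z — lengths, areas and connectivity unchanged). Overall, the cross-section is a single solid region. Undo the 85° rotation: the query point maps to (0.681, 14.013) in the un-rotated model frame. The nearest boundary edge runs (0.00, 0.00)→(0.00, 27.50); distance from the point to it = 0.68 mm. The point is inside the cross-section, 0.68 mm from the nearest boundary — within the 2.4 mm shell band (3 × 0.8).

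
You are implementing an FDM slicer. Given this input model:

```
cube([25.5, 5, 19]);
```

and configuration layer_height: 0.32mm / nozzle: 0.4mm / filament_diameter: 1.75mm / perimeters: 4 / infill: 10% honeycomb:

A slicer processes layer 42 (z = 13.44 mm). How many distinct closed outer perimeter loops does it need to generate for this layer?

1

At z = 13.44 mm: the cube (footprint 25.5×5) is included at this height. The result has 1 disconnected region.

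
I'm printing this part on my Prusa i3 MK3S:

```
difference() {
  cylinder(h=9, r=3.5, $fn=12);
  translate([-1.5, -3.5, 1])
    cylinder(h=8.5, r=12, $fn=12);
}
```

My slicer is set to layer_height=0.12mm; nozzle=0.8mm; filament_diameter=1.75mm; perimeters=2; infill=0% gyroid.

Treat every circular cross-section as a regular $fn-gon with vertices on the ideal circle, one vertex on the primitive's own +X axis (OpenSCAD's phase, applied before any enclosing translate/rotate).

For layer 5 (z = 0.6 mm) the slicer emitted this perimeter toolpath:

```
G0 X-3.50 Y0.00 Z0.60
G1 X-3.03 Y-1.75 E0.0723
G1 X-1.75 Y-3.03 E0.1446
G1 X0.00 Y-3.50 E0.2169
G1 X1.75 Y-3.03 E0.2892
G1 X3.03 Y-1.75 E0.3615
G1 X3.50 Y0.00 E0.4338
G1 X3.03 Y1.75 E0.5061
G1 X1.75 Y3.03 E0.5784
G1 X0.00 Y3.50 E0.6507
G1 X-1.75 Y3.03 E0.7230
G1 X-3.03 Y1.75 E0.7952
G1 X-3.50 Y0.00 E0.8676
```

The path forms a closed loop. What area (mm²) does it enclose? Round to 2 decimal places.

36.74 mm²

Apply the shoelace formula to the sequence of (X, Y) vertices; enclosed area = 36.74 mm².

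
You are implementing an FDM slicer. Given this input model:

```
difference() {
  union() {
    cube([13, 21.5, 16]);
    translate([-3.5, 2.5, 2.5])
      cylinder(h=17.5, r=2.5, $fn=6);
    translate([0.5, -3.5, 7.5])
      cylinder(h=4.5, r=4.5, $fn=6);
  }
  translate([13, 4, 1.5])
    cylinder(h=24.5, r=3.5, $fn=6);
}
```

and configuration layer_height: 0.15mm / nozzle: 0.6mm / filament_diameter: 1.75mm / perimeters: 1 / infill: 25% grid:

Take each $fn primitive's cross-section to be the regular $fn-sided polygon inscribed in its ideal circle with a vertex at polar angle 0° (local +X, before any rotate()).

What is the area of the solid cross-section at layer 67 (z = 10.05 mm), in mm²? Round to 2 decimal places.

331.30 mm²

At z = 10.05 mm: the cube (footprint 13×21.5) is included at this height (area 279.50 mm²); the r=2.5 cylinder at (-3.5, 2.5) gives a regular 6-gon of circumradius 2.5 (constant along its height) (area = (6/2)·2.500²·sin(360°/6) = 16.24 mm²); the r=4.5 cylinder at (0.5, -3.5) gives a regular 6-gon of circumradius 4.5 (constant along its height) (area = (6/2)·4.500²·sin(360°/6) = 52.61 mm²); Combining (union): the regions partially overlap — summed areas 348.35 mm² minus the doubly-counted overlap 1.14 mm² gives 347.21 mm² — area = 347.21 mm²; the r=3.5 cylinder at (13, 4) contributes a regular 6-gon of circumradius 3.5 (area = (6/2)·3.500²·sin(360°/6) = 31.83 mm²); After the difference (first − rest): starting from the result so far (347.21 mm²), the r=3.5 cylinder at (13, 4) partially overlaps it — only the 15.91 mm² overlap (of its 31.83 mm²) is removed, clipping the outline — area = 331.30 mm². Overall, the cross-section has 2 separate islands. Net area = 331.30 mm².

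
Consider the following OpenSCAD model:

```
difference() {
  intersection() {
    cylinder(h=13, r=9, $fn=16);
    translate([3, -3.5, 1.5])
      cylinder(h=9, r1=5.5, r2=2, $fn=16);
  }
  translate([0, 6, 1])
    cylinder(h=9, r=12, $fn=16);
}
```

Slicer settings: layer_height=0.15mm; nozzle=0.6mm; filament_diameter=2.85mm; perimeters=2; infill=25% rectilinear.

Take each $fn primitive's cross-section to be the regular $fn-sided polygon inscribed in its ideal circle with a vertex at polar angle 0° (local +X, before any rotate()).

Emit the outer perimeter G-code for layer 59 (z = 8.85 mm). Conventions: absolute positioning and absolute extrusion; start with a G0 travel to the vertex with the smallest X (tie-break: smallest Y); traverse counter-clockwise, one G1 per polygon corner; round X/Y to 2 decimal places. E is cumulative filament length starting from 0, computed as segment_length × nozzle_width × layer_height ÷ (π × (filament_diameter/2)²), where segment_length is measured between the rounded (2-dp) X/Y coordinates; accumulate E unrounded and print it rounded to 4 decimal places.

G0 X1.60 Y-5.68 Z8.85
G1 X1.99 Y-5.94 E0.0066
G1 X3.00 Y-6.14 E0.0211
G1 X4.01 Y-5.94 E0.0357
G1 X4.87 Y-5.37 E0.0502
G1 X5.43 Y-4.53 E0.0645
G1 X4.59 Y-5.09 E0.0787
G1 X1.60 Y-5.68 E0.1217

At z = 8.85 mm: the r=9 cylinder gives a regular 16-gon of circumradius 9 (constant along its height); the cone at (3, -3.5) (r1=5.5→r2=2) has section circumradius 2.642 here — a regular 16-gon; Keeping only the common overlap: the cone at (3, -3.5) lies inside the r=9 cylinder, so the common part is the cone at (3, -3.5) itself — 1 connected region; the r=12 cylinder at (0, 6) contributes a regular 16-gon of circumradius 12; Subtracting the remaining from the first: starting from that combined region, the r=12 cylinder at (0, 6) partially overlaps it — only the 19.40 mm² overlap (of its 440.85 mm²) is removed, clipping the outline — 1 connected region. The outline is a single polygon with 7 vertices. Extrusion per mm of travel: 0.6 × 0.15 / (π × 1.425²) = 0.014108. Accumulating E over each segment gives final E = 0.1217.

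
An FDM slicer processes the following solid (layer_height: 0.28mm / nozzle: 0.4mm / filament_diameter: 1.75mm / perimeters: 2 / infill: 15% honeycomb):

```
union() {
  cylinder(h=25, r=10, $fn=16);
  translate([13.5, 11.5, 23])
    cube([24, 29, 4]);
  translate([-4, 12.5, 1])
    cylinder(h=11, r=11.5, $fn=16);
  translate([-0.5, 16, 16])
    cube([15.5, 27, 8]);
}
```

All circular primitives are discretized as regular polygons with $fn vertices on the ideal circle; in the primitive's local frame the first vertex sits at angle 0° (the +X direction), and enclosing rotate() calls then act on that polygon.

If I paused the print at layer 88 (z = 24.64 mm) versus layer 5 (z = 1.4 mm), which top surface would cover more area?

layer 88 (z = 24.64 mm)

Layer 88 (z = 24.64): the r=10 cylinder gives a regular 16-gon of circumradius 10 (constant along its height) (area = (16/2)·10.000²·sin(360°/16) = 306.15 mm²); the cube at (13.5, 11.5) (footprint 24×29) is included at this height (area 696.00 mm²); the cylinder at (-4, 12.5) does not reach this height (z outside [1, 12]); the cube at (-0.5, 16) does not reach this height (z outside [16, 24]); Merging all regions: the 2 present regions are separate (no shared area or edge), so areas and boundary lengths simply add and each stays a separate island — area = 1002.15 mm². So its area = 1002.15 mm². Layer 5 (z = 1.4): the cylinder: section is a regular 16-gon, circumradius r=10 (area = (16/2)·10.000²·sin(360°/16) = 306.15 mm²); the cube at (13.5, 11.5) is not intersected at this z (z outside [23, 27]); the r=11.5 cylinder at (-4, 12.5) contributes a regular 16-gon of circumradius 11.5 (area = (16/2)·11.500²·sin(360°/16) = 404.88 mm²); the cube at (-0.5, 16) does not reach this height (z outside [16, 24]); Taking the union: the regions partially overlap — summed areas 711.03 mm² minus the doubly-counted overlap 93.77 mm² gives 617.26 mm² — area = 617.26 mm². So its area = 617.26 mm². Layer 88 is larger (1002.15 vs 617.26 mm²).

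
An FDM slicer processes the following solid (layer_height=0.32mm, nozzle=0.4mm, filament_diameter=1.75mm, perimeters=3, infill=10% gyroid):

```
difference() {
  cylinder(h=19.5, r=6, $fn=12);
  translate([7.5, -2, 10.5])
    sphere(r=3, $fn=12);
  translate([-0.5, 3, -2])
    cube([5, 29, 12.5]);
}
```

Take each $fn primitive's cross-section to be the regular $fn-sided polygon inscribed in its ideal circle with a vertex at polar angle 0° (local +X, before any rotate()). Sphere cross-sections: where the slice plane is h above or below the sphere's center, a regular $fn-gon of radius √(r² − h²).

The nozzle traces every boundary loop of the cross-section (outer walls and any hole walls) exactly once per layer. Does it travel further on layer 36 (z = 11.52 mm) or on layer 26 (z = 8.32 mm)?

Layer 36 (z = 11.52): the r=6 cylinder gives a regular 12-gon of circumradius 6 (constant along its height) (perimeter = 2·12·6.000·sin(180°/12) = 37.27 mm); the r=3 sphere at (7.5, -2) contributes a regular 12-gon of circumradius √(3²−1.02²) = 2.821 (perimeter = 2·12·2.821·sin(180°/12) = 17.52 mm); the cube at (-0.5, 3) is absent (z outside [-2, 10.5]); Subtracting the remaining from the first: starting from the r=6 cylinder, the r=3 sphere at (7.5, -2) partially overlaps it — only the 2.03 mm² overlap (of its 23.88 mm²) is removed, clipping the outline — boundary = 37.52 mm. So its perimeter = 37.52 mm. Layer 26 (z = 8.32): the r=6 cylinder contributes a regular 12-gon of circumradius 6 (perimeter = 2·12·6.000·sin(180°/12) = 37.27 mm); the r=3 sphere at (7.5, -2) slices to a regular 12-gon of circumradius 2.061 (√(r²−h²) with h=2.18 from center) (perimeter = 2·12·2.061·sin(180°/12) = 12.80 mm); the cube at (-0.5, 3) is present — its section is the full 5×29 rectangle (perimeter 68.00 mm); After the difference (first − rest): starting from the r=6 cylinder, the r=3 sphere at (7.5, -2) partially overlaps it — only the 0.03 mm² overlap (of its 12.74 mm²) is removed, clipping the outline; the 5×29 cube at (-0.5, 3) partially overlaps it — only the 11.43 mm² overlap (of its 145.00 mm²) is removed, clipping the outline — boundary = 40.10 mm. So its perimeter = 40.10 mm. Layer 26 is larger (40.10 vs 37.52 mm).

layer 26 (z = 8.32 mm)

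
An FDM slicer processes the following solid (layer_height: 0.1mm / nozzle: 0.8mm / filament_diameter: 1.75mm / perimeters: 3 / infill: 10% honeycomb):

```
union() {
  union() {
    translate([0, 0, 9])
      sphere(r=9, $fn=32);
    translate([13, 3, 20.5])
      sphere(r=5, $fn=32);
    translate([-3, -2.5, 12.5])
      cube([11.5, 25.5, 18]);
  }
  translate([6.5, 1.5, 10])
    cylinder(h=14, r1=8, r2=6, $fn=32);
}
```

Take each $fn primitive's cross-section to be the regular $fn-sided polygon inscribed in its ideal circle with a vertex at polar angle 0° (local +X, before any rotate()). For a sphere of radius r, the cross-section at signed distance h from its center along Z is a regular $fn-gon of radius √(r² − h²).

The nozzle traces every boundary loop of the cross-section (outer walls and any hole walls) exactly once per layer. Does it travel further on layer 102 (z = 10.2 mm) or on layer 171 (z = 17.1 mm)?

layer 171 (z = 17.1 mm)

Layer 102 (z = 10.2): the r=9 sphere slices to a regular 32-gon of circumradius 8.920 (√(r²−h²) with h=1.2 from center) (perimeter = 2·32·8.920·sin(180°/32) = 55.95 mm); the sphere at (13, 3) is not intersected at this z (|z−center|=10.300 > r=5); the cube at (-3, -2.5) does not reach this height (z outside [12.5, 30.5]); Taking the union: only the r=9 sphere is present, so the union is just that shape — boundary = 55.95 mm; the cone at (6.5, 1.5) (r1=8→r2=6) has section circumradius 7.971 here — a regular 32-gon (perimeter = 2·32·7.971·sin(180°/32) = 50.01 mm); Taking the union: the regions partially overlap (shared area 112.83 mm²), so the edge portions inside another operand are dropped and the merged outline is re-measured after clipping — boundary = 66.85 mm. So its perimeter = 66.85 mm. Layer 171 (z = 17.1): the r=9 sphere contributes a regular 32-gon of circumradius √(9²−8.1²) = 3.923 (perimeter = 2·32·3.923·sin(180°/32) = 24.61 mm); the r=5 sphere at (13, 3) slices to a regular 32-gon of circumradius 3.666 (√(r²−h²) with h=3.4 from center) (perimeter = 2·32·3.666·sin(180°/32) = 23.00 mm); the cube at (-3, -2.5) is present — its section is the full 11.5×25.5 rectangle (perimeter 74.00 mm); Combining (union): the regions partially overlap (shared area 39.02 mm²), so the edge portions inside another operand are dropped and the merged outline is re-measured after clipping — boundary = 98.30 mm; the cone at (6.5, 1.5) (r1=8→r2=6) has section circumradius 6.986 here — a regular 32-gon (perimeter = 2·32·6.986·sin(180°/32) = 43.82 mm); Merging all regions: the regions partially overlap (shared area 108.02 mm²), so the edge portions inside another operand are dropped and the merged outline is re-measured after clipping — boundary = 88.02 mm. So its perimeter = 88.02 mm. Layer 171 is larger (88.02 vs 66.85 mm).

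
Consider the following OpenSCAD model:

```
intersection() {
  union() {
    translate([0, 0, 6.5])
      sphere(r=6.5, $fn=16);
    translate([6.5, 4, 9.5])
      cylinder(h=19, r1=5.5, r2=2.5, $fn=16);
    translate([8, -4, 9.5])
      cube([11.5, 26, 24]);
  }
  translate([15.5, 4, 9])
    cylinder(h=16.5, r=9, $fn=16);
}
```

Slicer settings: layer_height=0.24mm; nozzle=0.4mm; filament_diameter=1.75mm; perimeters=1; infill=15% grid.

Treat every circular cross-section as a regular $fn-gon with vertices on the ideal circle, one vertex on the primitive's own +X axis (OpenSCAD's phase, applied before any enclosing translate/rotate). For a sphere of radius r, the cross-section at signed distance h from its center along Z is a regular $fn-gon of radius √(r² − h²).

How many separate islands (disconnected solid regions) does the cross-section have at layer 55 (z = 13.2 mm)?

1

At z = 13.2 mm: the sphere is not intersected at this z (|z−center|=6.700 > r=6.5); the cone at (6.5, 4): at t=0.195 of its height the radius interpolates to r₁+(r₂−r₁)t = 4.916, giving a regular 16-gon of that circumradius; the cube at (8, -4) is present — its section is the full 11.5×26 rectangle; Combining (union): the regions partially overlap (shared area 22.69 mm²), so overlapping operands fuse into one piece — 1 connected region; the cylinder at (15.5, 4): section is a regular 16-gon, circumradius r=9; After intersecting: the r=9 cylinder at (15.5, 4) partially overlaps the result so far; clipping to the common part keeps 187.98 mm² — 1 connected region. Overall, the cross-section is a single solid region. Island count = 1.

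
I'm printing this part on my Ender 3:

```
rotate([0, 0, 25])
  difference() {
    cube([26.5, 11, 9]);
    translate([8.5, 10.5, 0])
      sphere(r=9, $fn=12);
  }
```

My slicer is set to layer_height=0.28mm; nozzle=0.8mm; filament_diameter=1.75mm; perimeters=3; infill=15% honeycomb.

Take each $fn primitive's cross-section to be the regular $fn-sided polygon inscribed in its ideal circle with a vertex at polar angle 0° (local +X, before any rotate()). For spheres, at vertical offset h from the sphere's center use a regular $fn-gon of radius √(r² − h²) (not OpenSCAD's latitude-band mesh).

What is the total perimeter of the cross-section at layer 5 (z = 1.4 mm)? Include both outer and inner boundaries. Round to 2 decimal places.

82.41 mm

At z = 1.4 mm: the 26.5×11 cube contributes its full rectangle (perimeter 75.00 mm); the r=9 sphere at (8.5, 10.5) contributes a regular 12-gon of circumradius √(9²−1.4²) = 8.890 (perimeter = 2·12·8.890·sin(180°/12) = 55.22 mm); After the difference (first − rest): starting from the 26.5×11 cube, the r=9 sphere at (8.5, 10.5) partially overlaps it — only the 126.94 mm² overlap (of its 237.12 mm²) is removed, clipping the outline — boundary = 82.41 mm; (whole slice rotated 25° about Z — lengths, areas and connectivity unchanged). Overall, the cross-section is a single solid region. Total boundary length (outer) = 82.41 mm.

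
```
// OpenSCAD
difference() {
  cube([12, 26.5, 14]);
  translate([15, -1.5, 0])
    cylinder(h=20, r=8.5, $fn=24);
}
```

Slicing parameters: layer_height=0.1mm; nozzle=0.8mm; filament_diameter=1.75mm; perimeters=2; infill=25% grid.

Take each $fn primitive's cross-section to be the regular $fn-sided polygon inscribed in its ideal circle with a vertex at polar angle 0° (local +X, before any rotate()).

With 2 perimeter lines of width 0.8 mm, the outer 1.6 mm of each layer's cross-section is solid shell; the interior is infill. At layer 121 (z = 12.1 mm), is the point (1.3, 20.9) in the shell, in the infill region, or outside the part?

At z = 12.1 mm: the cube is present — its section is the full 12×26.5 rectangle; the cylinder at (15, -1.5): section is a regular 24-gon, circumradius r=8.5; Taking the first minus the rest: starting from the 12×26.5 cube, the r=8.5 cylinder at (15, -1.5) partially overlaps it — only the 23.18 mm² overlap (of its 224.40 mm²) is removed, clipping the outline — 1 connected region. Overall, the cross-section is a single solid region. The nearest boundary edge runs (0.00, 0.00)→(0.00, 26.50); distance from the point to it = 1.30 mm. The point is inside the cross-section, 1.30 mm from the nearest boundary — within the 1.6 mm shell band (2 × 0.8).

shell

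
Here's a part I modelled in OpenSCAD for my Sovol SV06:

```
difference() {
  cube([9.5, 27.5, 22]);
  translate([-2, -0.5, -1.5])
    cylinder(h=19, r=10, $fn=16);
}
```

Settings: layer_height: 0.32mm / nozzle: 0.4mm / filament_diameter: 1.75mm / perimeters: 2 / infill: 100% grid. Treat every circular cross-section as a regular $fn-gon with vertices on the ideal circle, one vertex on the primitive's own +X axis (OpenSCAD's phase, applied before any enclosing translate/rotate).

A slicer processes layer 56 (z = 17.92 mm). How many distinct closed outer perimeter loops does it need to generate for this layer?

1

At z = 17.92 mm: the cube is present — its section is the full 9.5×27.5 rectangle; the cylinder at (-2, -0.5) is not intersected at this z (z outside [-1.5, 17.5]); Taking the first minus the rest: none of the subtracted shapes is present at this height, so the 9.5×27.5 cube is unchanged — 1 connected region. The result has 1 disconnected region.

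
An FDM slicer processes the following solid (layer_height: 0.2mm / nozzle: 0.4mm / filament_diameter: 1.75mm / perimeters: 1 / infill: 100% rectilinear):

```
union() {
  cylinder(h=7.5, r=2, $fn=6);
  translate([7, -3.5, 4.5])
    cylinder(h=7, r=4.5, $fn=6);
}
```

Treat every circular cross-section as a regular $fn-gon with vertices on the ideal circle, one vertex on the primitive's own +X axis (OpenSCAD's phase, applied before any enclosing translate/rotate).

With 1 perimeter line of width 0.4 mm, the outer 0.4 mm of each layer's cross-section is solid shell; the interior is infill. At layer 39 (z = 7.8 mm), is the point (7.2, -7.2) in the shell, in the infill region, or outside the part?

At z = 7.8 mm: the cylinder is absent (z outside [0, 7.5]); the cylinder at (7, -3.5): section is a regular 6-gon, circumradius r=4.5; Merging all regions: only the r=4.5 cylinder at (7, -3.5) is present, so the union is just that shape — 1 connected region. Overall, the cross-section is a single solid region. The nearest boundary edge runs (4.75, -7.40)→(9.25, -7.40); distance from the point to it = 0.20 mm. The point is inside the cross-section, 0.20 mm from the nearest boundary — within the 0.4 mm shell band (1 × 0.4).

shell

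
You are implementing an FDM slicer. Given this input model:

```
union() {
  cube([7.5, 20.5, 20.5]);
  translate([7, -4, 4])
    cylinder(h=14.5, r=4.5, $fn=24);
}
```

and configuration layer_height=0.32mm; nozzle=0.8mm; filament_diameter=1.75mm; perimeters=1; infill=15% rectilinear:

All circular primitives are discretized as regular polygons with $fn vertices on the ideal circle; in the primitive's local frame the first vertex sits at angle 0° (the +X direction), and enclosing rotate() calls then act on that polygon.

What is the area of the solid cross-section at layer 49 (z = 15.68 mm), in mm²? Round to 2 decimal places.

At z = 15.68 mm: the 7.5×20.5 cube contributes its full rectangle (area 153.75 mm²); the r=4.5 cylinder at (7, -4) gives a regular 24-gon of circumradius 4.5 (constant along its height) (area = (24/2)·4.500²·sin(360°/24) = 62.89 mm²); Taking the union: the regions partially overlap — summed areas 216.64 mm² minus the doubly-counted overlap 0.87 mm² gives 215.77 mm² — area = 215.77 mm². Overall, the cross-section is a single solid region. Net area = 215.77 mm².

215.77 mm²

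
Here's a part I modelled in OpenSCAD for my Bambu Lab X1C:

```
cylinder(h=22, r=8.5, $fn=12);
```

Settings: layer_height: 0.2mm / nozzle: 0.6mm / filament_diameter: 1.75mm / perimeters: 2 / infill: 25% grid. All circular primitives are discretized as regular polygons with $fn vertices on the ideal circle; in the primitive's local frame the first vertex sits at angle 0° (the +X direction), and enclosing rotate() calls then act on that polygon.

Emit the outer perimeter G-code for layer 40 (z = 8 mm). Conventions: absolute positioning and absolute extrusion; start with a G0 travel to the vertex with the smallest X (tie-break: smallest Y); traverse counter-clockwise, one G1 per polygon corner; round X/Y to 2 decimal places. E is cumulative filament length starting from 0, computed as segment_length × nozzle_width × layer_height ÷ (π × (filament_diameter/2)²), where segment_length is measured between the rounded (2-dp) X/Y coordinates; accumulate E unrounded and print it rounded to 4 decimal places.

At z = 8 mm: the r=8.5 cylinder contributes a regular 12-gon of circumradius 8.5. The outline is a single polygon with 12 vertices. Extrusion per mm of travel: 0.6 × 0.2 / (π × 0.875²) = 0.049890. Accumulating E over each segment gives final E = 2.6339.

G0 X-8.50 Y0.00 Z8.00
G1 X-7.36 Y-4.25 E0.2195
G1 X-4.25 Y-7.36 E0.4390
G1 X0.00 Y-8.50 E0.6585
G1 X4.25 Y-7.36 E0.8780
G1 X7.36 Y-4.25 E1.0974
G1 X8.50 Y0.00 E1.3170
G1 X7.36 Y4.25 E1.5365
G1 X4.25 Y7.36 E1.7559
G1 X0.00 Y8.50 E1.9755
G1 X-4.25 Y7.36 E2.1950
G1 X-7.36 Y4.25 E2.4144
G1 X-8.50 Y0.00 E2.6339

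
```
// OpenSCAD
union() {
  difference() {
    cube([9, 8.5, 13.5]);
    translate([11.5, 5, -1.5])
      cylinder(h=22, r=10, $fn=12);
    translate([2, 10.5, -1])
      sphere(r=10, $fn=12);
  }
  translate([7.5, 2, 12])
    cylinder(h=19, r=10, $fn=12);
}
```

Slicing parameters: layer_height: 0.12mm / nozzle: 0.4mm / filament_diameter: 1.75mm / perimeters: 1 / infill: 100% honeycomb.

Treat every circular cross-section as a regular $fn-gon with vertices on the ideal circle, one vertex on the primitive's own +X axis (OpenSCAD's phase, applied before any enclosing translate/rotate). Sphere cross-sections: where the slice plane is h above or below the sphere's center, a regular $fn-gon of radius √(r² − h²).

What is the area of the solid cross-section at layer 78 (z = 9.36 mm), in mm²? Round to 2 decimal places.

17.74 mm²

At z = 9.36 mm: the 9×8.5 cube contributes its full rectangle (area 76.50 mm²); the r=10 cylinder at (11.5, 5) gives a regular 12-gon of circumradius 10 (constant along its height) (area = (12/2)·10.000²·sin(360°/12) = 300.00 mm²); the sphere at (2, 10.5) is not intersected at this z (|z−center|=10.360 > r=10); After the difference (first − rest): starting from the 9×8.5 cube (76.50 mm²), the r=10 cylinder at (11.5, 5) partially overlaps it — only the 58.76 mm² overlap (of its 300.00 mm²) is removed, clipping the outline — area = 17.74 mm²; the cylinder at (7.5, 2) is not intersected at this z (z outside [12, 31]); Combining (union): only the result so far is present, so the union is just that shape — area = 17.74 mm². Overall, the cross-section is a single solid region. Net area = 17.74 mm².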